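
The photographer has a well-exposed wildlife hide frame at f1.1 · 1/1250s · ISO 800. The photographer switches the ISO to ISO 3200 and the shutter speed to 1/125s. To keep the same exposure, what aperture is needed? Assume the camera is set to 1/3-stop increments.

ISO: 800 → 1000 → 1250 → 1600 → 2000 → 2500 → 3200 — 2 stops higher (brighter).
Shutter speed: 1/1250 → 1/1000 → 1/800 → 1/640 → 1/500 → 1/400 → 1/320 → 1/250 → 1/200 → 1/160 → 1/125 — 3 1/3 stops longer (brighter).
Net change so far: 5 1/3 stops brighter. Offset with the aperture: f/1.1 → f/1.2 → f/1.4 → f/1.6 → f/1.8 → f/2 → f/2.2 → f/2.5 → f/2.8 → f/3.2 → f/3.5 → f/4 → f/4.5 → f/5 → f/5.6 → f/6.3 → f/7.1.

f/7.1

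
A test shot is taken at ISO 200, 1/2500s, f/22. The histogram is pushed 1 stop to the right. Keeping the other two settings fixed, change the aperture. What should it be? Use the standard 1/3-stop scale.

f/32

Overexposed by 1 stop → need 1 stop darker.
Aperture: f/22 → f/25 → f/29 → f/32.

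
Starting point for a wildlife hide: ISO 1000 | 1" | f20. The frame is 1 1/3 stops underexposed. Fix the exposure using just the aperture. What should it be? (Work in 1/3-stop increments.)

f/13

Underexposed by 1 1/3 stops → need 1 1/3 stops brighter.
Aperture: f/20 → f/18 → f/16 → f/14 → f/13.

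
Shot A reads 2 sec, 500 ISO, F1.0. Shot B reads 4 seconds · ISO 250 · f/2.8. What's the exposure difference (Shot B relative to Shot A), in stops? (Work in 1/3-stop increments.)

3 stops darker

Aperture: f/1.0 → f/1.1 → f/1.2 → f/1.4 → f/1.6 → f/1.8 → f/2 → f/2.2 → f/2.5 → f/2.8 — 3 stops smaller aperture (darker).
Shutter speed: 2 → 2.5 → 3.2 → 4 — 1 stop longer (brighter).
ISO: 500 → 400 → 320 → 250 — 1 stop lower (darker).
Net: −3 +1 −1 = −3 stops.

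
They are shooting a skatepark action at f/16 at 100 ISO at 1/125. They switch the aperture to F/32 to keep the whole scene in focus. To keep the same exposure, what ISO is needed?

ISO 400

Aperture: f/16 → f/22 → f/32 — 2 stops smaller aperture (darker).
Need 2 stops brighter from the ISO: 100 → 200 → 400.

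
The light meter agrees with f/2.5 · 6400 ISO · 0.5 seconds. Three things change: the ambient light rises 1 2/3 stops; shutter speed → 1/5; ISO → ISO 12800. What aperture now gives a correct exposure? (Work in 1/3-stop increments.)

f/4

Scene light: 1 2/3 stops brighter.
Shutter speed: 0.5 → 0.4 → 0.3 → 1/4 → 1/5 — 1 1/3 stops shorter (darker).
ISO: 6400 → 8000 → 10000 → 12800 — 1 stop higher (brighter).
Net so far: 1 1/3 stops brighter. Aperture: f/2.5 → f/2.8 → f/3.2 → f/3.5 → f/4.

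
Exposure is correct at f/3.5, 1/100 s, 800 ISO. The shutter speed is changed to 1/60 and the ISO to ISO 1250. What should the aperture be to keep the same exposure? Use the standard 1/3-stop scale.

Shutter speed: 1/100 → 1/80 → 1/60 — 2/3 stop longer (brighter).
ISO: 800 → 1000 → 1250 — 2/3 stop raised (brighter).
Net change so far: 1 1/3 stops brighter. Offset with the aperture: f/3.5 → f/4 → f/4.5 → f/5 → f/5.6.

f/5.6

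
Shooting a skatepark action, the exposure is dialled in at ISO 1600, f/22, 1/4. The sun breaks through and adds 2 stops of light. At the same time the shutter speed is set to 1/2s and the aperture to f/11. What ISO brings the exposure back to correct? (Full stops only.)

ISO 50

Scene light: 2 stops brighter.
Shutter speed: 1/4 → 1/2 — 1 stop slower (brighter).
Aperture: f/22 → f/16 → f/11 — 2 stops wider (brighter).
Net so far: 5 stops brighter. ISO: 1600 → 800 → 400 → 200 → 100 → 50.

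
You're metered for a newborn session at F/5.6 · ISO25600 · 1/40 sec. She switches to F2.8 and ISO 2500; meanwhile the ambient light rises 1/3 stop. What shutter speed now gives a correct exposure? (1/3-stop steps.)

1/20s

Scene light: 1/3 stop brighter.
Aperture: f/5.6 → f/5 → f/4.5 → f/4 → f/3.5 → f/3.2 → f/2.8 — 2 stops larger aperture (brighter).
ISO: 25600 → 20000 → 16000 → 12800 → 10000 → 8000 → 6400 → 5000 → 4000 → 3200 → 2500 — 3 1/3 stops lower (darker).
Net so far: 1 stop darker. Shutter speed: 1/40 → 1/30 → 1/25 → 1/20.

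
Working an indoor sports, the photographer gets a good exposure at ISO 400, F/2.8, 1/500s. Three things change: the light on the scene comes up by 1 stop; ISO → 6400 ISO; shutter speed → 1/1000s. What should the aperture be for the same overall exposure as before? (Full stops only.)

Scene light: 1 stop brighter.
ISO: 400 → 800 → 1600 → 3200 → 6400 — 4 stops raised (brighter).
Shutter speed: 1/500 → 1/1000 — 1 stop faster (darker).
Net so far: 4 stops brighter. Aperture: f/2.8 → f/4 → f/5.6 → f/8 → f/11.

f/11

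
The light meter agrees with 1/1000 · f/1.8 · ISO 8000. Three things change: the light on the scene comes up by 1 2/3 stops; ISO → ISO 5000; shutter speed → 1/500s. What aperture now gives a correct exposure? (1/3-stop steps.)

f/3.5

Scene light: 1 2/3 stops brighter.
ISO: 8000 → 6400 → 5000 — 2/3 stop dropped (darker).
Shutter speed: 1/1000 → 1/800 → 1/640 → 1/500 — 1 stop longer (brighter).
Net so far: 2 stops brighter. Aperture: f/1.8 → f/2 → f/2.2 → f/2.5 → f/2.8 → f/3.2 → f/3.5.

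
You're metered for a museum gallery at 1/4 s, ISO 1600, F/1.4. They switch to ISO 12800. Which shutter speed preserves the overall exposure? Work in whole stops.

ISO: 1600 → 3200 → 6400 → 12800 — 3 stops higher (brighter).
Need 3 stops darker from the shutter speed: 1/4 → 1/8 → 1/15 → 1/30.

1/30s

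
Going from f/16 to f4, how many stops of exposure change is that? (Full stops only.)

f/16 → f/11 → f/8 → f/5.6 → f/4 — count the steps: 4 stops.

4 stops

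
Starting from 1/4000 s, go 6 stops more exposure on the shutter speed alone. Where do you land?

Shutter speed: 1/4000 → 1/2000 → 1/1000 → 1/500 → 1/250 → 1/125 → 1/60 — 6 stops slower (brighter).

1/60s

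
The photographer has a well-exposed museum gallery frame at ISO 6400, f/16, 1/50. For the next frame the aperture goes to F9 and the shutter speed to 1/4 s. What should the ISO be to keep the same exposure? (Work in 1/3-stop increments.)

ISO 160

Aperture: f/16 → f/14 → f/13 → f/11 → f/10 → f/9 — 1 2/3 stops opened up (brighter).
Shutter speed: 1/50 → 1/40 → 1/30 → 1/25 → 1/20 → 1/15 → 1/13 → 1/10 → 1/8 → 1/6 → 1/5 → 1/4 — 3 2/3 stops slower (brighter).
Net change so far: 5 1/3 stops brighter. Offset with the ISO: 6400 → 5000 → 4000 → 3200 → 2500 → 2000 → 1600 → 1250 → 1000 → 800 → 640 → 500 → 400 → 320 → 250 → 200 → 160.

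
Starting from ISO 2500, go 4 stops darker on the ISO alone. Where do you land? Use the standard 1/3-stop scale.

ISO 160

ISO: 2500 → 2000 → 1600 → 1250 → 1000 → 800 → 640 → 500 → 400 → 320 → 250 → 200 → 160 — 4 stops lower (darker).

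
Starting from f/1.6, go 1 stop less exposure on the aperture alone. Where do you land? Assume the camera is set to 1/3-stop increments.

Aperture: f/1.6 → f/1.8 → f/2 → f/2.2 — 1 stop stopped down (darker).

f/2.2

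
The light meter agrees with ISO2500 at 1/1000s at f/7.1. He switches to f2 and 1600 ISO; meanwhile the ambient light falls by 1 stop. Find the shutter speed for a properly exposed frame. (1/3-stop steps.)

1/4000s

Scene light: 1 stop darker.
Aperture: f/7.1 → f/6.3 → f/5.6 → f/5 → f/4.5 → f/4 → f/3.5 → f/3.2 → f/2.8 → f/2.5 → f/2.2 → f/2 — 3 2/3 stops larger aperture (brighter).
ISO: 2500 → 2000 → 1600 — 2/3 stop dropped (darker).
Net so far: 2 stops brighter. Shutter speed: 1/1000 → 1/1250 → 1/1600 → 1/2000 → 1/2500 → 1/3200 → 1/4000.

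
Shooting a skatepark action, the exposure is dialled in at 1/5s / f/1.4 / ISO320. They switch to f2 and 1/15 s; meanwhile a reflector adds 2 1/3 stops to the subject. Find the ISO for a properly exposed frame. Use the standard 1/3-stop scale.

ISO 400

Scene light: 2 1/3 stops brighter.
Aperture: f/1.4 → f/1.6 → f/1.8 → f/2 — 1 stop narrower (darker).
Shutter speed: 1/5 → 1/6 → 1/8 → 1/10 → 1/13 → 1/15 — 1 2/3 stops shorter (darker).
Net so far: 1/3 stop darker. ISO: 320 → 400.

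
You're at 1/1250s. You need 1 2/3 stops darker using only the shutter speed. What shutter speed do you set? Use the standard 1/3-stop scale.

Shutter speed: 1/1250 → 1/1600 → 1/2000 → 1/2500 → 1/3200 → 1/4000 — 1 2/3 stops shorter (darker).

1/4000s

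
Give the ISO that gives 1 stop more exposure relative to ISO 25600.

ISO 51200

ISO: 25600 → 51200 — 1 stop raised (brighter).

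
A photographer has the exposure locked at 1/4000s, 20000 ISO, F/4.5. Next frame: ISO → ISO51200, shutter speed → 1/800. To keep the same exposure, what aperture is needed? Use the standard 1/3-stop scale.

f/16

ISO: 20000 → 25600 → 32000 → 40000 → 51200 — 1 1/3 stops higher (brighter).
Shutter speed: 1/4000 → 1/3200 → 1/2500 → 1/2000 → 1/1600 → 1/1250 → 1/1000 → 1/800 — 2 1/3 stops slower (brighter).
Net change so far: 3 2/3 stops brighter. Offset with the aperture: f/4.5 → f/5 → f/5.6 → f/6.3 → f/7.1 → f/8 → f/9 → f/10 → f/11 → f/13 → f/14 → f/16.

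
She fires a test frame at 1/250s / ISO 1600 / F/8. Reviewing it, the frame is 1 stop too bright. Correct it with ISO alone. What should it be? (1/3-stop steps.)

Overexposed by 1 stop → need 1 stop darker.
ISO: 1600 → 1250 → 1000 → 800.

ISO 800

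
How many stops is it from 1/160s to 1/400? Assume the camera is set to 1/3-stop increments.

1 1/3 stops

1/160 → 1/200 → 1/250 → 1/320 → 1/400 — count the steps: 4 third-stops = 1 1/3 stops.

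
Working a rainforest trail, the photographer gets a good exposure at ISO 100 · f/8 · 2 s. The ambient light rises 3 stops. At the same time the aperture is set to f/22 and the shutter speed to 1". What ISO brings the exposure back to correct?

ISO 200

Scene light: 3 stops brighter.
Aperture: f/8 → f/11 → f/16 → f/22 — 3 stops smaller aperture (darker).
Shutter speed: 2 → 1 — 1 stop faster (darker).
Net so far: 1 stop darker. ISO: 100 → 200.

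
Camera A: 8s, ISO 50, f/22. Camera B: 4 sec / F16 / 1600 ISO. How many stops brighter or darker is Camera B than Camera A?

5 stops brighter

Aperture: f/22 → f/16 — 1 stop larger aperture (brighter).
Shutter speed: 8 → 4 — 1 stop faster (darker).
ISO: 50 → 100 → 200 → 400 → 800 → 1600 — 5 stops raised (brighter).
Net: +1 −1 +5 = +5 stops.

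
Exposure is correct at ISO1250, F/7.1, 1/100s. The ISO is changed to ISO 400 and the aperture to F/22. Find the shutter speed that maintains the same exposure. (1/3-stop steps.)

ISO: 1250 → 1000 → 800 → 640 → 500 → 400 — 1 2/3 stops lower (darker).
Aperture: f/7.1 → f/8 → f/9 → f/10 → f/11 → f/13 → f/14 → f/16 → f/18 → f/20 → f/22 — 3 1/3 stops smaller aperture (darker).
Net change so far: 5 stops darker. Offset with the shutter speed: 1/100 → 1/80 → 1/60 → 1/50 → 1/40 → 1/30 → 1/25 → 1/20 → 1/15 → 1/13 → 1/10 → 1/8 → 1/6 → 1/5 → 1/4 → 0.3.

0.3 s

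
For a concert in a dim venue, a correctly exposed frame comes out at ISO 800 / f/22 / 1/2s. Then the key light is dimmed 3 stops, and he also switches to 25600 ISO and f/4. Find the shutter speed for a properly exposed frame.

Scene light: 3 stops darker.
ISO: 800 → 1600 → 3200 → 6400 → 12800 → 25600 — 5 stops raised (brighter).
Aperture: f/22 → f/16 → f/11 → f/8 → f/5.6 → f/4 — 5 stops larger aperture (brighter).
Net so far: 7 stops brighter. Shutter speed: 1/2 → 1/4 → 1/8 → 1/15 → 1/30 → 1/60 → 1/125 → 1/250.

1/250s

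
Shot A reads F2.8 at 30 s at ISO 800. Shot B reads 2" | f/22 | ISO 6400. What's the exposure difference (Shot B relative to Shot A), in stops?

7 stops darker

Aperture: f/2.8 → f/4 → f/5.6 → f/8 → f/11 → f/16 → f/22 — 6 stops narrower (darker).
Shutter speed: 30 → 15 → 8 → 4 → 2 — 4 stops faster (darker).
ISO: 800 → 1600 → 3200 → 6400 — 3 stops raised (brighter).
Net: −6 −4 +3 = −7 stops.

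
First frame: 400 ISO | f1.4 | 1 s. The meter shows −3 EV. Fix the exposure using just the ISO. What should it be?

ISO 3200

Underexposed by 3 stops → need 3 stops brighter.
ISO: 400 → 800 → 1600 → 3200.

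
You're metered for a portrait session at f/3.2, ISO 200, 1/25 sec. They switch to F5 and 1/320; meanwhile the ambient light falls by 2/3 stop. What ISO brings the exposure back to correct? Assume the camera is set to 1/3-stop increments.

ISO 10000

Scene light: 2/3 stop darker.
Aperture: f/3.2 → f/3.5 → f/4 → f/4.5 → f/5 — 1 1/3 stops narrower (darker).
Shutter speed: 1/25 → 1/30 → 1/40 → 1/50 → 1/60 → 1/80 → 1/100 → 1/125 → 1/160 → 1/200 → 1/250 → 1/320 — 3 2/3 stops faster (darker).
Net so far: 5 2/3 stops darker. ISO: 200 → 250 → 320 → 400 → 500 → 640 → 800 → 1000 → 1250 → 1600 → 2000 → 2500 → 3200 → 4000 → 5000 → 6400 → 8000 → 10000.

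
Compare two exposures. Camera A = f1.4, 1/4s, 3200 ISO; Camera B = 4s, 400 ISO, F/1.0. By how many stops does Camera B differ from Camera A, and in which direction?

Aperture: f/1.4 → f/1.0 — 1 stop larger aperture (brighter).
Shutter speed: 1/4 → 1/2 → 1 → 2 → 4 — 4 stops longer (brighter).
ISO: 3200 → 1600 → 800 → 400 — 3 stops dropped (darker).
Net: +1 +4 −3 = +2 stops.

2 stops brighter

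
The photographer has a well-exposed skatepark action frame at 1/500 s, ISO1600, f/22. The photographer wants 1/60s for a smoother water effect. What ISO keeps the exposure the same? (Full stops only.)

Shutter speed: 1/500 → 1/250 → 1/125 → 1/60 — 3 stops longer (brighter).
Need 3 stops darker from the ISO: 1600 → 800 → 400 → 200.

ISO 200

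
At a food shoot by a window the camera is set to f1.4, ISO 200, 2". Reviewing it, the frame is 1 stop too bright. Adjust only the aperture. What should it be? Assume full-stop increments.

f/2

Overexposed by 1 stop → need 1 stop darker.
Aperture: f/1.4 → f/2.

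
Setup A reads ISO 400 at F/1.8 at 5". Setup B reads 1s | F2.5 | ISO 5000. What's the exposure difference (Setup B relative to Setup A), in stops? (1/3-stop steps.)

1/3 stop brighter

Aperture: f/1.8 → f/2 → f/2.2 → f/2.5 — 1 stop smaller aperture (darker).
Shutter speed: 5 → 4 → 3.2 → 2.5 → 2 → 1.6 → 1.3 → 1 — 2 1/3 stops faster (darker).
ISO: 400 → 500 → 640 → 800 → 1000 → 1250 → 1600 → 2000 → 2500 → 3200 → 4000 → 5000 — 3 2/3 stops higher (brighter).
Net: −1 −2 1/3 +3 2/3 = +1/3 stops.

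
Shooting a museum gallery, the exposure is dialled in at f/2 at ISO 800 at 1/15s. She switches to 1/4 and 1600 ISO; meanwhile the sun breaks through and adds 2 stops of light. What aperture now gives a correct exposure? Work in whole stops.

f/11

Scene light: 2 stops brighter.
Shutter speed: 1/15 → 1/8 → 1/4 — 2 stops slower (brighter).
ISO: 800 → 1600 — 1 stop higher (brighter).
Net so far: 5 stops brighter. Aperture: f/2 → f/2.8 → f/4 → f/5.6 → f/8 → f/11.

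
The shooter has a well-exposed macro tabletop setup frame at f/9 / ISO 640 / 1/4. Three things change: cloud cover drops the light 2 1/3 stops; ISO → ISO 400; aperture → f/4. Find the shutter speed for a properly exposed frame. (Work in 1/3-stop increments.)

Scene light: 2 1/3 stops darker.
ISO: 640 → 500 → 400 — 2/3 stop lower (darker).
Aperture: f/9 → f/8 → f/7.1 → f/6.3 → f/5.6 → f/5 → f/4.5 → f/4 — 2 1/3 stops wider (brighter).
Net so far: 2/3 stop darker. Shutter speed: 1/4 → 0.3 → 0.4.

0.4 s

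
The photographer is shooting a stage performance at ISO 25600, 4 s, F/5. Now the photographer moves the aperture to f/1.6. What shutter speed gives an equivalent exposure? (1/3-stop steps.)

0.4 s

Aperture: f/5 → f/4.5 → f/4 → f/3.5 → f/3.2 → f/2.8 → f/2.5 → f/2.2 → f/2 → f/1.8 → f/1.6 — 3 1/3 stops larger aperture (brighter).
Need 3 1/3 stops darker from the shutter speed: 4 → 3.2 → 2.5 → 2 → 1.6 → 1.3 → 1 → 0.8 → 0.6 → 0.5 → 0.4.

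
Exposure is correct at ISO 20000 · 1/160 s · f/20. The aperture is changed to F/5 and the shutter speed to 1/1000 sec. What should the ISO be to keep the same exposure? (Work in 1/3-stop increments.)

Aperture: f/20 → f/18 → f/16 → f/14 → f/13 → f/11 → f/10 → f/9 → f/8 → f/7.1 → f/6.3 → f/5.6 → f/5 — 4 stops opened up (brighter).
Shutter speed: 1/160 → 1/200 → 1/250 → 1/320 → 1/400 → 1/500 → 1/640 → 1/800 → 1/1000 — 2 2/3 stops shorter (darker).
Net change so far: 1 1/3 stops brighter. Offset with the ISO: 20000 → 16000 → 12800 → 10000 → 8000.

ISO 8000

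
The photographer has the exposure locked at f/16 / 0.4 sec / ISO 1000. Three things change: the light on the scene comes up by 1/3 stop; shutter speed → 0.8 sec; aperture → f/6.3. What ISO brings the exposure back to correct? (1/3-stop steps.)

Scene light: 1/3 stop brighter.
Shutter speed: 0.4 → 0.5 → 0.6 → 0.8 — 1 stop longer (brighter).
Aperture: f/16 → f/14 → f/13 → f/11 → f/10 → f/9 → f/8 → f/7.1 → f/6.3 — 2 2/3 stops larger aperture (brighter).
Net so far: 4 stops brighter. ISO: 1000 → 800 → 640 → 500 → 400 → 320 → 250 → 200 → 160 → 125 → 100 → 80 → 64.

ISO 64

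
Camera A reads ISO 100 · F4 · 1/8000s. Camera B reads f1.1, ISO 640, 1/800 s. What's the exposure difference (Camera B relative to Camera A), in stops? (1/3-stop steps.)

9 2/3 stops brighter

Aperture: f/4 → f/3.5 → f/3.2 → f/2.8 → f/2.5 → f/2.2 → f/2 → f/1.8 → f/1.6 → f/1.4 → f/1.2 → f/1.1 — 3 2/3 stops larger aperture (brighter).
Shutter speed: 1/8000 → 1/6400 → 1/5000 → 1/4000 → 1/3200 → 1/2500 → 1/2000 → 1/1600 → 1/1250 → 1/1000 → 1/800 — 3 1/3 stops slower (brighter).
ISO: 100 → 125 → 160 → 200 → 250 → 320 → 400 → 500 → 640 — 2 2/3 stops higher (brighter).
Net: +3 2/3 +3 1/3 +2 2/3 = +9 2/3 stops.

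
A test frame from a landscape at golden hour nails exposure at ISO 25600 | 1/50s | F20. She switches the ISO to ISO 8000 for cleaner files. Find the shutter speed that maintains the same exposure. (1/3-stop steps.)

1/15s

ISO: 25600 → 20000 → 16000 → 12800 → 10000 → 8000 — 1 2/3 stops dropped (darker).
Need 1 2/3 stops brighter from the shutter speed: 1/50 → 1/40 → 1/30 → 1/25 → 1/20 → 1/15.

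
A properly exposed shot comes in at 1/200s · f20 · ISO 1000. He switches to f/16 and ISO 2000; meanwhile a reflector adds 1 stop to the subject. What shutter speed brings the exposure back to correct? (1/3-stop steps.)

1/1250s

Scene light: 1 stop brighter.
Aperture: f/20 → f/18 → f/16 — 2/3 stop opened up (brighter).
ISO: 1000 → 1250 → 1600 → 2000 — 1 stop higher (brighter).
Net so far: 2 2/3 stops brighter. Shutter speed: 1/200 → 1/250 → 1/320 → 1/400 → 1/500 → 1/640 → 1/800 → 1/1000 → 1/1250.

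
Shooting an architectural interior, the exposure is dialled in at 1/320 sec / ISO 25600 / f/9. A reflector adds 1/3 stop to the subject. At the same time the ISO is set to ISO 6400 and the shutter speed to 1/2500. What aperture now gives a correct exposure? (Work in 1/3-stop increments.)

f/1.8

Scene light: 1/3 stop brighter.
ISO: 25600 → 20000 → 16000 → 12800 → 10000 → 8000 → 6400 — 2 stops lower (darker).
Shutter speed: 1/320 → 1/400 → 1/500 → 1/640 → 1/800 → 1/1000 → 1/1250 → 1/1600 → 1/2000 → 1/2500 — 3 stops shorter (darker).
Net so far: 4 2/3 stops darker. Aperture: f/9 → f/8 → f/7.1 → f/6.3 → f/5.6 → f/5 → f/4.5 → f/4 → f/3.5 → f/3.2 → f/2.8 → f/2.5 → f/2.2 → f/2 → f/1.8.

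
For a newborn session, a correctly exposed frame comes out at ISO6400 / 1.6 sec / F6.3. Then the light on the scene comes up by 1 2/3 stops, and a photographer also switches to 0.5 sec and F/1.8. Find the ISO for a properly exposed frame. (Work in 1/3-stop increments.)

ISO 500

Scene light: 1 2/3 stops brighter.
Shutter speed: 1.6 → 1.3 → 1 → 0.8 → 0.6 → 0.5 — 1 2/3 stops shorter (darker).
Aperture: f/6.3 → f/5.6 → f/5 → f/4.5 → f/4 → f/3.5 → f/3.2 → f/2.8 → f/2.5 → f/2.2 → f/2 → f/1.8 — 3 2/3 stops larger aperture (brighter).
Net so far: 3 2/3 stops brighter. ISO: 6400 → 5000 → 4000 → 3200 → 2500 → 2000 → 1600 → 1250 → 1000 → 800 → 640 → 500.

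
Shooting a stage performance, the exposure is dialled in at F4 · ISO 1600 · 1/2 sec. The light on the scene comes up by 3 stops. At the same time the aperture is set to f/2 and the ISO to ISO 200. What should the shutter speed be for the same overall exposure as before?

1/8s

Scene light: 3 stops brighter.
Aperture: f/4 → f/2.8 → f/2 — 2 stops larger aperture (brighter).
ISO: 1600 → 800 → 400 → 200 — 3 stops lower (darker).
Net so far: 2 stops brighter. Shutter speed: 1/2 → 1/4 → 1/8.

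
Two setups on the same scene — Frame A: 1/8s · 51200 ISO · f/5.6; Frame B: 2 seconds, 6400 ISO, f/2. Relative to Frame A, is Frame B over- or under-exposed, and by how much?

4 stops brighter

Aperture: f/5.6 → f/4 → f/2.8 → f/2 — 3 stops larger aperture (brighter).
Shutter speed: 1/8 → 1/4 → 1/2 → 1 → 2 — 4 stops slower (brighter).
ISO: 51200 → 25600 → 12800 → 6400 — 3 stops lower (darker).
Net: +3 +4 −3 = +4 stops.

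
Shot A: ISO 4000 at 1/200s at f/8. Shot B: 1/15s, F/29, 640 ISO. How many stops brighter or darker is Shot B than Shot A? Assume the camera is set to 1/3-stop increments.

Aperture: f/8 → f/9 → f/10 → f/11 → f/13 → f/14 → f/16 → f/18 → f/20 → f/22 → f/25 → f/29 — 3 2/3 stops stopped down (darker).
Shutter speed: 1/200 → 1/160 → 1/125 → 1/100 → 1/80 → 1/60 → 1/50 → 1/40 → 1/30 → 1/25 → 1/20 → 1/15 — 3 2/3 stops longer (brighter).
ISO: 4000 → 3200 → 2500 → 2000 → 1600 → 1250 → 1000 → 800 → 640 — 2 2/3 stops lower (darker).
Net: −3 2/3 +3 2/3 −2 2/3 = −2 2/3 stops.

2 2/3 stops darker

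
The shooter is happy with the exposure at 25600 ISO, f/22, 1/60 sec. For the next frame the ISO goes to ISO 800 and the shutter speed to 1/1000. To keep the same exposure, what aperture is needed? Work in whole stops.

f/1.0

ISO: 25600 → 12800 → 6400 → 3200 → 1600 → 800 — 5 stops dropped (darker).
Shutter speed: 1/60 → 1/125 → 1/250 → 1/500 → 1/1000 — 4 stops faster (darker).
Net change so far: 9 stops darker. Offset with the aperture: f/22 → f/16 → f/11 → f/8 → f/5.6 → f/4 → f/2.8 → f/2 → f/1.4 → f/1.0.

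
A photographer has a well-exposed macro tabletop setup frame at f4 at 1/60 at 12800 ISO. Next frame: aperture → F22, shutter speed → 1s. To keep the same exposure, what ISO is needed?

Aperture: f/4 → f/5.6 → f/8 → f/11 → f/16 → f/22 — 5 stops stopped down (darker).
Shutter speed: 1/60 → 1/30 → 1/15 → 1/8 → 1/4 → 1/2 → 1 — 6 stops slower (brighter).
Net change so far: 1 stop brighter. Offset with the ISO: 12800 → 6400.

ISO 6400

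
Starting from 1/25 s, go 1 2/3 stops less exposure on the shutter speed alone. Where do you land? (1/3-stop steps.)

Shutter speed: 1/25 → 1/30 → 1/40 → 1/50 → 1/60 → 1/80 — 1 2/3 stops shorter (darker).

1/80s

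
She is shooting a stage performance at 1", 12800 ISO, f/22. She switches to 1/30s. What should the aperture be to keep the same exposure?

Shutter speed: 1 → 1/2 → 1/4 → 1/8 → 1/15 → 1/30 — 5 stops shorter (darker).
Need 5 stops brighter from the aperture: f/22 → f/16 → f/11 → f/8 → f/5.6 → f/4.

f/4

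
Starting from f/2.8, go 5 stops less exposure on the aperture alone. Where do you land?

f/16

Aperture: f/2.8 → f/4 → f/5.6 → f/8 → f/11 → f/16 — 5 stops smaller aperture (darker).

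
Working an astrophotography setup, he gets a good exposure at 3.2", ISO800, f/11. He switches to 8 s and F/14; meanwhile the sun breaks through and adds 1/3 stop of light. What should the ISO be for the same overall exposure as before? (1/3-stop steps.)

Scene light: 1/3 stop brighter.
Shutter speed: 3.2 → 4 → 5 → 6 → 8 — 1 1/3 stops slower (brighter).
Aperture: f/11 → f/13 → f/14 — 2/3 stop stopped down (darker).
Net so far: 1 stop brighter. ISO: 800 → 640 → 500 → 400.

ISO 400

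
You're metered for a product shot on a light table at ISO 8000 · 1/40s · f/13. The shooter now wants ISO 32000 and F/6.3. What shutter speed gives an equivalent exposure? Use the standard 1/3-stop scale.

1/640s

ISO: 8000 → 10000 → 12800 → 16000 → 20000 → 25600 → 32000 — 2 stops raised (brighter).
Aperture: f/13 → f/11 → f/10 → f/9 → f/8 → f/7.1 → f/6.3 — 2 stops wider (brighter).
Net change so far: 4 stops brighter. Offset with the shutter speed: 1/40 → 1/50 → 1/60 → 1/80 → 1/100 → 1/125 → 1/160 → 1/200 → 1/250 → 1/320 → 1/400 → 1/500 → 1/640.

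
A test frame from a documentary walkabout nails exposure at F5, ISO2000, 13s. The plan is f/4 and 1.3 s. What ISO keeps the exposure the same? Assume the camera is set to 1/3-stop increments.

Aperture: f/5 → f/4.5 → f/4 — 2/3 stop wider (brighter).
Shutter speed: 13 → 10 → 8 → 6 → 5 → 4 → 3.2 → 2.5 → 2 → 1.6 → 1.3 — 3 1/3 stops faster (darker).
Net change so far: 2 2/3 stops darker. Offset with the ISO: 2000 → 2500 → 3200 → 4000 → 5000 → 6400 → 8000 → 10000 → 12800.

ISO 12800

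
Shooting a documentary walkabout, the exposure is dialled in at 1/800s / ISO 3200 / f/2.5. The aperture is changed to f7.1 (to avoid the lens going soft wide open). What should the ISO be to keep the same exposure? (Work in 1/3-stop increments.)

Aperture: f/2.5 → f/2.8 → f/3.2 → f/3.5 → f/4 → f/4.5 → f/5 → f/5.6 → f/6.3 → f/7.1 — 3 stops narrower (darker).
Need 3 stops brighter from the ISO: 3200 → 4000 → 5000 → 6400 → 8000 → 10000 → 12800 → 16000 → 20000 → 25600.

ISO 25600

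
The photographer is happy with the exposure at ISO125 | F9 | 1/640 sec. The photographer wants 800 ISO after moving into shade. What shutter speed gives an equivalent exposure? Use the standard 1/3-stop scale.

1/4000s

ISO: 125 → 160 → 200 → 250 → 320 → 400 → 500 → 640 → 800 — 2 2/3 stops higher (brighter).
Need 2 2/3 stops darker from the shutter speed: 1/640 → 1/800 → 1/1000 → 1/1250 → 1/1600 → 1/2000 → 1/2500 → 1/3200 → 1/4000.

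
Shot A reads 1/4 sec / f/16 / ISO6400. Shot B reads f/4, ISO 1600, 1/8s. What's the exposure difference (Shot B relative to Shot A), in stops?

1 stop brighter

Aperture: f/16 → f/11 → f/8 → f/5.6 → f/4 — 4 stops wider (brighter).
Shutter speed: 1/4 → 1/8 — 1 stop faster (darker).
ISO: 6400 → 3200 → 1600 — 2 stops dropped (darker).
Net: +4 −1 −2 = +1 stop.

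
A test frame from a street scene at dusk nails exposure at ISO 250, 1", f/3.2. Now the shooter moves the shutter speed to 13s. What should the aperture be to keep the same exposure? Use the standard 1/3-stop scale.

f/11

Shutter speed: 1 → 1.3 → 1.6 → 2 → 2.5 → 3.2 → 4 → 5 → 6 → 8 → 10 → 13 — 3 2/3 stops longer (brighter).
Need 3 2/3 stops darker from the aperture: f/3.2 → f/3.5 → f/4 → f/4.5 → f/5 → f/5.6 → f/6.3 → f/7.1 → f/8 → f/9 → f/10 → f/11.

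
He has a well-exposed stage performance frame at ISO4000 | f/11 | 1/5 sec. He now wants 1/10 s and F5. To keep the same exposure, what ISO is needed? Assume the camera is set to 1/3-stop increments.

ISO 1600

Shutter speed: 1/5 → 1/6 → 1/8 → 1/10 — 1 stop shorter (darker).
Aperture: f/11 → f/10 → f/9 → f/8 → f/7.1 → f/6.3 → f/5.6 → f/5 — 2 1/3 stops larger aperture (brighter).
Net change so far: 1 1/3 stops brighter. Offset with the ISO: 4000 → 3200 → 2500 → 2000 → 1600.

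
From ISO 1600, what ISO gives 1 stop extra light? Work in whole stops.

ISO: 1600 → 3200 — 1 stop higher (brighter).

ISO 3200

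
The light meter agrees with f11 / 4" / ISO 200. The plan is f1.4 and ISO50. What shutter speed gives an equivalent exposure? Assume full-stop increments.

1/4s

Aperture: f/11 → f/8 → f/5.6 → f/4 → f/2.8 → f/2 → f/1.4 — 6 stops larger aperture (brighter).
ISO: 200 → 100 → 50 — 2 stops dropped (darker).
Net change so far: 4 stops brighter. Offset with the shutter speed: 4 → 2 → 1 → 1/2 → 1/4.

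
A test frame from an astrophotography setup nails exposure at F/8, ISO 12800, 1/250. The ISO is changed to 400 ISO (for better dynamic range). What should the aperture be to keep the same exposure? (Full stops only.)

f/1.4

ISO: 12800 → 6400 → 3200 → 1600 → 800 → 400 — 5 stops dropped (darker).
Need 5 stops brighter from the aperture: f/8 → f/5.6 → f/4 → f/2.8 → f/2 → f/1.4.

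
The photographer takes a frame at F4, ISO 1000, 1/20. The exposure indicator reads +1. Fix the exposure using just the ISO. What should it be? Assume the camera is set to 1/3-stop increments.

ISO 500

Overexposed by 1 stop → need 1 stop darker.
ISO: 1000 → 800 → 640 → 500.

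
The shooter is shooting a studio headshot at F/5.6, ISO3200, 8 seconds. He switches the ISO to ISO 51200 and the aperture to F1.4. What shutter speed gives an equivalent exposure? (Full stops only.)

ISO: 3200 → 6400 → 12800 → 25600 → 51200 — 4 stops higher (brighter).
Aperture: f/5.6 → f/4 → f/2.8 → f/2 → f/1.4 — 4 stops opened up (brighter).
Net change so far: 8 stops brighter. Offset with the shutter speed: 8 → 4 → 2 → 1 → 1/2 → 1/4 → 1/8 → 1/15 → 1/30.

1/30s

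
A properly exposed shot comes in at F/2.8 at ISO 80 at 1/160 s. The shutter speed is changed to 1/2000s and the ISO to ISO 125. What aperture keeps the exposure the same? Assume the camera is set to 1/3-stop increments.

Shutter speed: 1/160 → 1/200 → 1/250 → 1/320 → 1/400 → 1/500 → 1/640 → 1/800 → 1/1000 → 1/1250 → 1/1600 → 1/2000 — 3 2/3 stops faster (darker).
ISO: 80 → 100 → 125 — 2/3 stop higher (brighter).
Net change so far: 3 stops darker. Offset with the aperture: f/2.8 → f/2.5 → f/2.2 → f/2 → f/1.8 → f/1.6 → f/1.4 → f/1.2 → f/1.1 → f/1.0.

f/1.0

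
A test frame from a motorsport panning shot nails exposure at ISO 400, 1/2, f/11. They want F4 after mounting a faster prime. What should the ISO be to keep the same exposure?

Aperture: f/11 → f/8 → f/5.6 → f/4 — 3 stops wider (brighter).
Need 3 stops darker from the ISO: 400 → 200 → 100 → 50.

ISO 50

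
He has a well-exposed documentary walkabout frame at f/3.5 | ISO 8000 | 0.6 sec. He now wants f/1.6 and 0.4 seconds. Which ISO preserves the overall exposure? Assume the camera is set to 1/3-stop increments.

ISO 2500

Aperture: f/3.5 → f/3.2 → f/2.8 → f/2.5 → f/2.2 → f/2 → f/1.8 → f/1.6 — 2 1/3 stops opened up (brighter).
Shutter speed: 0.6 → 0.5 → 0.4 — 2/3 stop faster (darker).
Net change so far: 1 2/3 stops brighter. Offset with the ISO: 8000 → 6400 → 5000 → 4000 → 3200 → 2500.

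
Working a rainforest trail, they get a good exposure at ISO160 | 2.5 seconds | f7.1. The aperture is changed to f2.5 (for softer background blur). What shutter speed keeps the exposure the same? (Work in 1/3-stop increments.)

0.3 s

Aperture: f/7.1 → f/6.3 → f/5.6 → f/5 → f/4.5 → f/4 → f/3.5 → f/3.2 → f/2.8 → f/2.5 — 3 stops wider (brighter).
Need 3 stops darker from the shutter speed: 2.5 → 2 → 1.6 → 1.3 → 1 → 0.8 → 0.6 → 0.5 → 0.4 → 0.3.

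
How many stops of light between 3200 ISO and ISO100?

3200 → 1600 → 800 → 400 → 200 → 100 — count the steps: 5 stops.

5 stops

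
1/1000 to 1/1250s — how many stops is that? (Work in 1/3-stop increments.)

1/1000 → 1/1250 — count the steps: 1 third-stops = 1/3 stop.

1/3 stop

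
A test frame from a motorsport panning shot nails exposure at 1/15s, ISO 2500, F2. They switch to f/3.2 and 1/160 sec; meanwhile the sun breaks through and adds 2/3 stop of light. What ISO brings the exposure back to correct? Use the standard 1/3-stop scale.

ISO 40000

Scene light: 2/3 stop brighter.
Aperture: f/2 → f/2.2 → f/2.5 → f/2.8 → f/3.2 — 1 1/3 stops smaller aperture (darker).
Shutter speed: 1/15 → 1/20 → 1/25 → 1/30 → 1/40 → 1/50 → 1/60 → 1/80 → 1/100 → 1/125 → 1/160 — 3 1/3 stops faster (darker).
Net so far: 4 stops darker. ISO: 2500 → 3200 → 4000 → 5000 → 6400 → 8000 → 10000 → 12800 → 16000 → 20000 → 25600 → 32000 → 40000.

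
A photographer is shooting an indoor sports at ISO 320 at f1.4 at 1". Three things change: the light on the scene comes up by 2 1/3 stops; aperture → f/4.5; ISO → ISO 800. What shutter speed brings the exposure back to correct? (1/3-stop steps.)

Scene light: 2 1/3 stops brighter.
Aperture: f/1.4 → f/1.6 → f/1.8 → f/2 → f/2.2 → f/2.5 → f/2.8 → f/3.2 → f/3.5 → f/4 → f/4.5 — 3 1/3 stops narrower (darker).
ISO: 320 → 400 → 500 → 640 → 800 — 1 1/3 stops higher (brighter).
Net so far: 1/3 stop brighter. Shutter speed: 1 → 0.8.

0.8 s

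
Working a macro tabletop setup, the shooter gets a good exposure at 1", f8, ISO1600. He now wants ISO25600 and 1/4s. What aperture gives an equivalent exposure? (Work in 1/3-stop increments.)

ISO: 1600 → 2000 → 2500 → 3200 → 4000 → 5000 → 6400 → 8000 → 10000 → 12800 → 16000 → 20000 → 25600 — 4 stops higher (brighter).
Shutter speed: 1 → 0.8 → 0.6 → 0.5 → 0.4 → 0.3 → 1/4 — 2 stops faster (darker).
Net change so far: 2 stops brighter. Offset with the aperture: f/8 → f/9 → f/10 → f/11 → f/13 → f/14 → f/16.

f/16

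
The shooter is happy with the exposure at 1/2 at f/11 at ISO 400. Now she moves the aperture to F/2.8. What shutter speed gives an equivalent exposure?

1/30s

Aperture: f/11 → f/8 → f/5.6 → f/4 → f/2.8 — 4 stops opened up (brighter).
Need 4 stops darker from the shutter speed: 1/2 → 1/4 → 1/8 → 1/15 → 1/30.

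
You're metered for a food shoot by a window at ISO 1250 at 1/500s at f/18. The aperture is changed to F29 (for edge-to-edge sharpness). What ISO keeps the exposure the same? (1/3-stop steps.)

Aperture: f/18 → f/20 → f/22 → f/25 → f/29 — 1 1/3 stops smaller aperture (darker).
Need 1 1/3 stops brighter from the ISO: 1250 → 1600 → 2000 → 2500 → 3200.

ISO 3200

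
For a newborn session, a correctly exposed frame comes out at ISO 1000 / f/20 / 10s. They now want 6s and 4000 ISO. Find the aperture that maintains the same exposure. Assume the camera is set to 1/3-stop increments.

Shutter speed: 10 → 8 → 6 — 2/3 stop shorter (darker).
ISO: 1000 → 1250 → 1600 → 2000 → 2500 → 3200 → 4000 — 2 stops higher (brighter).
Net change so far: 1 1/3 stops brighter. Offset with the aperture: f/20 → f/22 → f/25 → f/29 → f/32.

f/32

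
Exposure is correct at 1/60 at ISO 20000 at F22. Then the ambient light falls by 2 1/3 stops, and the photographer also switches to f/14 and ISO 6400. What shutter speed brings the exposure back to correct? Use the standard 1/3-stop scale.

1/10s

Scene light: 2 1/3 stops darker.
Aperture: f/22 → f/20 → f/18 → f/16 → f/14 — 1 1/3 stops opened up (brighter).
ISO: 20000 → 16000 → 12800 → 10000 → 8000 → 6400 — 1 2/3 stops dropped (darker).
Net so far: 2 2/3 stops darker. Shutter speed: 1/60 → 1/50 → 1/40 → 1/30 → 1/25 → 1/20 → 1/15 → 1/13 → 1/10.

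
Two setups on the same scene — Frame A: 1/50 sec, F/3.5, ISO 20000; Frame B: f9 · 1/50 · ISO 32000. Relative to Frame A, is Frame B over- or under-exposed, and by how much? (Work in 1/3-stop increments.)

Aperture: f/3.5 → f/4 → f/4.5 → f/5 → f/5.6 → f/6.3 → f/7.1 → f/8 → f/9 — 2 2/3 stops narrower (darker).
Shutter speed: unchanged.
ISO: 20000 → 25600 → 32000 — 2/3 stop higher (brighter).
Net: −2 2/3 +2/3 = −2 stops.

2 stops darker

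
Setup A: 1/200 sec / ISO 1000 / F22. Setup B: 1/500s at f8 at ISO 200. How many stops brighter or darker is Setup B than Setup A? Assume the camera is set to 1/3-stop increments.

2/3 stop darker

Aperture: f/22 → f/20 → f/18 → f/16 → f/14 → f/13 → f/11 → f/10 → f/9 → f/8 — 3 stops opened up (brighter).
Shutter speed: 1/200 → 1/250 → 1/320 → 1/400 → 1/500 — 1 1/3 stops shorter (darker).
ISO: 1000 → 800 → 640 → 500 → 400 → 320 → 250 → 200 — 2 1/3 stops dropped (darker).
Net: +3 −1 1/3 −2 1/3 = −2/3 stops.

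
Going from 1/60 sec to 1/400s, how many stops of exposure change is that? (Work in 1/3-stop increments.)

2 2/3 stops

1/60 → 1/80 → 1/100 → 1/125 → 1/160 → 1/200 → 1/250 → 1/320 → 1/400 — count the steps: 8 third-stops = 2 2/3 stops.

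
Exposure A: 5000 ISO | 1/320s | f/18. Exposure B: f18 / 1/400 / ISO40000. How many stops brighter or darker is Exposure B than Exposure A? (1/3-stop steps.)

Aperture: unchanged.
Shutter speed: 1/320 → 1/400 — 1/3 stop shorter (darker).
ISO: 5000 → 6400 → 8000 → 10000 → 12800 → 16000 → 20000 → 25600 → 32000 → 40000 — 3 stops higher (brighter).
Net: −1/3 +3 = +2 2/3 stops.

2 2/3 stops brighter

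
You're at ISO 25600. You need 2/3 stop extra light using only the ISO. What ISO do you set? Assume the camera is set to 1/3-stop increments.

ISO 40000

ISO: 25600 → 32000 → 40000 — 2/3 stop higher (brighter).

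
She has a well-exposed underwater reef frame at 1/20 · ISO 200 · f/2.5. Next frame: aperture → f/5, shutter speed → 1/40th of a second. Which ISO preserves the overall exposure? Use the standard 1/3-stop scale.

Aperture: f/2.5 → f/2.8 → f/3.2 → f/3.5 → f/4 → f/4.5 → f/5 — 2 stops stopped down (darker).
Shutter speed: 1/20 → 1/25 → 1/30 → 1/40 — 1 stop faster (darker).
Net change so far: 3 stops darker. Offset with the ISO: 200 → 250 → 320 → 400 → 500 → 640 → 800 → 1000 → 1250 → 1600.

ISO 1600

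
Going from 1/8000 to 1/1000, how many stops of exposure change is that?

3 stops

1/8000 → 1/4000 → 1/2000 → 1/1000 — count the steps: 3 stops.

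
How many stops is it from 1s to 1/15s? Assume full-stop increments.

1 → 1/2 → 1/4 → 1/8 → 1/15 — count the steps: 4 stops.

4 stops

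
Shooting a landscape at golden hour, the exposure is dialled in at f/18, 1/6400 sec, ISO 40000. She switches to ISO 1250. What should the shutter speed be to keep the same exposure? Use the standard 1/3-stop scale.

1/200s

ISO: 40000 → 32000 → 25600 → 20000 → 16000 → 12800 → 10000 → 8000 → 6400 → 5000 → 4000 → 3200 → 2500 → 2000 → 1600 → 1250 — 5 stops lower (darker).
Need 5 stops brighter from the shutter speed: 1/6400 → 1/5000 → 1/4000 → 1/3200 → 1/2500 → 1/2000 → 1/1600 → 1/1250 → 1/1000 → 1/800 → 1/640 → 1/500 → 1/400 → 1/320 → 1/250 → 1/200.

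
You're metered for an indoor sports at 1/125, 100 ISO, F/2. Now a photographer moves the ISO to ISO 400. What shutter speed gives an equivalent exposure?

ISO: 100 → 200 → 400 — 2 stops higher (brighter).
Need 2 stops darker from the shutter speed: 1/125 → 1/250 → 1/500.

1/500s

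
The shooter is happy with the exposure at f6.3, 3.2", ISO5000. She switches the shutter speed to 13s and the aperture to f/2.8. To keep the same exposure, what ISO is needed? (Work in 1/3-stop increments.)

ISO 250

Shutter speed: 3.2 → 4 → 5 → 6 → 8 → 10 → 13 — 2 stops slower (brighter).
Aperture: f/6.3 → f/5.6 → f/5 → f/4.5 → f/4 → f/3.5 → f/3.2 → f/2.8 — 2 1/3 stops larger aperture (brighter).
Net change so far: 4 1/3 stops brighter. Offset with the ISO: 5000 → 4000 → 3200 → 2500 → 2000 → 1600 → 1250 → 1000 → 800 → 640 → 500 → 400 → 320 → 250.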